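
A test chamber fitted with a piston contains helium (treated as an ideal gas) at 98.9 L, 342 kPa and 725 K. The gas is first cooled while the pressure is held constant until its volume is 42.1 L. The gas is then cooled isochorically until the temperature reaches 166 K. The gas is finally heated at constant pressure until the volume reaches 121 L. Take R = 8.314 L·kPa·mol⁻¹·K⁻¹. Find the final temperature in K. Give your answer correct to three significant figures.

P constant ⇒ V ∝ T: P₂ = P₁; T₂ = T₁·(V₂/V₁) = 308.6 K.
Isochoric, so P/T is constant: V₃ = V₂; P₃ = P₂·(T₃/T₂) = 184.0 kPa.
P constant ⇒ V ∝ T: P₄ = P₃; T₄ = T₃·(V₄/V₃) = 477.1 K.

T₄ ≈ 477 K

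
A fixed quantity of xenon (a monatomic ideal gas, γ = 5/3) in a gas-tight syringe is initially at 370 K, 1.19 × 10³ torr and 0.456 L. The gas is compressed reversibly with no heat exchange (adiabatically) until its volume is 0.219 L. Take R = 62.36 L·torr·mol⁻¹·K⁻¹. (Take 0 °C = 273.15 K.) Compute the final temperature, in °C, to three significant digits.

Adiabatic (γ = 5/3), T V^(γ−1) and P V^γ constant: T₂ = T₁·(V₁/V₂)^(γ−1) = 603.3 K; P₂ = P₁·(V₁/V₂)^γ = 4040 torr.

T₂ ≈ 330 °C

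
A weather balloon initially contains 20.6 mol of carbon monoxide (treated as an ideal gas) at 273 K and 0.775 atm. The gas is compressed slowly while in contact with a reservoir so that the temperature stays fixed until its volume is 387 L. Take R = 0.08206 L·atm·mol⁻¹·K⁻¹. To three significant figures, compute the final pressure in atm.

P₂ ≈ 1.19 atm

From PV = nRT: V₁ = nRT₁/P₁ = 595.5 L.
T constant ⇒ Boyle's law P V = const: T₂ = T₁; P₂ = P₁·(V₁/V₂) = 1.192 atm.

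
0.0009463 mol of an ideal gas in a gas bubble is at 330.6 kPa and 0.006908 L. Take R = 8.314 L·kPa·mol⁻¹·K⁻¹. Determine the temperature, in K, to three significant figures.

PV = nRT ⇒ T = PV/(nR) = (330.6 × 0.006908) / (0.0009463 × 8.314)

T ≈ 290 K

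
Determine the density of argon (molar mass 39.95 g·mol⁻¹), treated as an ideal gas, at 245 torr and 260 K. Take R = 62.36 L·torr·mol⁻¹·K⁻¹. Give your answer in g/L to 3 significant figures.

ρ ≈ 0.604 g/L

ρ = PM/(RT) = (245 × 39.95) / (62.36 × 260.0)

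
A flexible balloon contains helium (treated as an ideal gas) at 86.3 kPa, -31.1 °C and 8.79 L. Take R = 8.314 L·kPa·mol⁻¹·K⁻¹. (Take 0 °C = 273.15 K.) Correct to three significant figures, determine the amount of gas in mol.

Convert: T = 242.05 K.
PV = nRT ⇒ n = PV/(RT) = (86.3 × 8.79) / (8.314 × 242.05)

n ≈ 0.377 mol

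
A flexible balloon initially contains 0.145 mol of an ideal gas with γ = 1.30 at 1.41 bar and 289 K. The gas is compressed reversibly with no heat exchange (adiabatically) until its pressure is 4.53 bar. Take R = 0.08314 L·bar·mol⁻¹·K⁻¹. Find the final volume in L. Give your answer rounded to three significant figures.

V₂ ≈ 1.01 L

From PV = nRT: V₁ = nRT₁/P₁ = 2.471 L.
Adiabatic (γ = 1.30), T V^(γ−1) and P V^γ constant: T₂ = T₁·(P₂/P₁)^((γ−1)/γ) = 378.3 K; V₂ = V₁·(P₁/P₂)^(1/γ) = 1.007 L.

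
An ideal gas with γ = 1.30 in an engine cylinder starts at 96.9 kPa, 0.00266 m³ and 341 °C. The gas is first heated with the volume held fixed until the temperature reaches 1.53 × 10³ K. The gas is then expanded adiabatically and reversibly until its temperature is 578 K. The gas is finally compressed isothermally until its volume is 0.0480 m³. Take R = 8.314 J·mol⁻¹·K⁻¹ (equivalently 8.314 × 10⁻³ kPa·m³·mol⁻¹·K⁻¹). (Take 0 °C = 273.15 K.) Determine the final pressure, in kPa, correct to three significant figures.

Convert: T₁ = 614.1 K.
Isochoric, so P/T is constant: V₂ = V₁; P₂ = P₁·(T₂/T₁) = 241.4 kPa.
Adiabatic (γ = 1.30), T V^(γ−1) and P V^γ constant: P₃ = P₂·(T₃/T₂)^(γ/(γ−1)) = 3.554 kPa; V₃ = V₂·(T₂/T₃)^(1/(γ−1)) = 0.06825 m³.
T constant ⇒ Boyle's law P V = const: T₄ = T₃; P₄ = P₃·(V₃/V₄) = 5.054 kPa.

P₄ ≈ 5.05 kPa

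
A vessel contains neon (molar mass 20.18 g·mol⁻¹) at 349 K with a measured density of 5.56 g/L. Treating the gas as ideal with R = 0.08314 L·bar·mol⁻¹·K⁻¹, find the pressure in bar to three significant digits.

ρ = PM/(RT) ⇒ P = ρRT/M = (5.56 × 0.08314 × 349.0) / 20.18

P ≈ 7.99 bar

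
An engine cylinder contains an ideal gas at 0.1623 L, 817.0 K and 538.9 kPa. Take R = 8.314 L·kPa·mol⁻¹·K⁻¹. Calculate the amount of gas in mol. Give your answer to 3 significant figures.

PV = nRT ⇒ n = PV/(RT) = (538.9 × 0.1623) / (8.314 × 817.0)

n ≈ 0.0129 mol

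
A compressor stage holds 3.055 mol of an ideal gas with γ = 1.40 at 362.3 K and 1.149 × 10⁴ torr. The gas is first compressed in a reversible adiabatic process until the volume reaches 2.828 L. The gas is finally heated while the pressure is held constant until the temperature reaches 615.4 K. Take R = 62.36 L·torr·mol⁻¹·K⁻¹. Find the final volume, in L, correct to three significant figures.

V₃ ≈ 3.55 L

From PV = nRT: V₁ = nRT₁/P₁ = 6.007 L.
Adiabatic (γ = 1.40), T V^(γ−1) and P V^γ constant: T₂ = T₁·(V₁/V₂)^(γ−1) = 489.7 K; P₂ = P₁·(V₁/V₂)^γ = 3.299e+04 torr.
Isobaric, so V/T is constant: P₃ = P₂; V₃ = V₂·(T₃/T₂) = 3.554 L.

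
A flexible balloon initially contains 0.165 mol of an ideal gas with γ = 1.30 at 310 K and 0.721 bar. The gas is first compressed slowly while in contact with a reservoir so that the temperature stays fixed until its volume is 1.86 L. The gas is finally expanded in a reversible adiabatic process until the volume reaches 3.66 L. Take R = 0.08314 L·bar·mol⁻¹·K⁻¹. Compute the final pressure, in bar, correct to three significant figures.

P₃ ≈ 0.948 bar

From PV = nRT: V₁ = nRT₁/P₁ = 5.898 L.
T constant ⇒ Boyle's law P V = const: T₂ = T₁; P₂ = P₁·(V₁/V₂) = 2.286 bar.
Adiabatic (γ = 1.30), T V^(γ−1) and P V^γ constant: T₃ = T₂·(V₂/V₃)^(γ−1) = 253.0 K; P₃ = P₂·(V₂/V₃)^γ = 0.9484 bar.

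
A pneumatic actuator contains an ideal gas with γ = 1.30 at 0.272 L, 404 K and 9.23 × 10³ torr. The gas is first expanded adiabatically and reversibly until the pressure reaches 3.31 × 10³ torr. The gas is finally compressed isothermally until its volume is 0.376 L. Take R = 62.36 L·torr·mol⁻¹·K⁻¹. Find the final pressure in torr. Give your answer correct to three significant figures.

Reversible adiabatic, γ = 1.30: T₂ = T₁·(P₂/P₁)^((γ−1)/γ) = 318.9 K; V₂ = V₁·(P₁/P₂)^(1/γ) = 0.5986 L.
T constant ⇒ Boyle's law P V = const: T₃ = T₂; P₃ = P₂·(V₂/V₃) = 5270 torr.

P₃ ≈ 5.27e+03 torr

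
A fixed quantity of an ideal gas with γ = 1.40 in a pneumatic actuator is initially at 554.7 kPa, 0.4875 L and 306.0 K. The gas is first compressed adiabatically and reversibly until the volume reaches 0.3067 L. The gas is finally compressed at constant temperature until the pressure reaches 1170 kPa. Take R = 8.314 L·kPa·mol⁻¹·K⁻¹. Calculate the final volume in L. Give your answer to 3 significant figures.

V₃ ≈ 0.278 L

Adiabatic (γ = 1.40), T V^(γ−1) and P V^γ constant: T₂ = T₁·(V₁/V₂)^(γ−1) = 368.3 K; P₂ = P₁·(V₁/V₂)^γ = 1061 kPa.
T constant ⇒ Boyle's law P V = const: T₃ = T₂; V₃ = V₂·(P₂/P₃) = 0.2782 L.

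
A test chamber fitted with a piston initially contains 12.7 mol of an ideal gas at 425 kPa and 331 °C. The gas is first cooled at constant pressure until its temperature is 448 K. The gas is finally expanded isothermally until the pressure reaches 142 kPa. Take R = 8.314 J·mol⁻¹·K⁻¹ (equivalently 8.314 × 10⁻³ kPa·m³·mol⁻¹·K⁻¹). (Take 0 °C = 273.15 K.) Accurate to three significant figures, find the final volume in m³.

V₃ ≈ 0.333 m³

Convert: T₁ = 604.1 K.
From PV = nRT: V₁ = nRT₁/P₁ = 0.1501 m³.
P constant ⇒ V ∝ T: P₂ = P₁; V₂ = V₁·(T₂/T₁) = 0.1113 m³.
Isothermal, so P V is constant: T₃ = T₂; V₃ = V₂·(P₂/P₃) = 0.3331 m³.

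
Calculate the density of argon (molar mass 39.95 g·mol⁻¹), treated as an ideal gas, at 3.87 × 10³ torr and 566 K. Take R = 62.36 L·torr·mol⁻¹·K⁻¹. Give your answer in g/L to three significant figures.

ρ = PM/(RT) = (3.87e+03 × 39.95) / (62.36 × 566.0)

ρ ≈ 4.38 g/L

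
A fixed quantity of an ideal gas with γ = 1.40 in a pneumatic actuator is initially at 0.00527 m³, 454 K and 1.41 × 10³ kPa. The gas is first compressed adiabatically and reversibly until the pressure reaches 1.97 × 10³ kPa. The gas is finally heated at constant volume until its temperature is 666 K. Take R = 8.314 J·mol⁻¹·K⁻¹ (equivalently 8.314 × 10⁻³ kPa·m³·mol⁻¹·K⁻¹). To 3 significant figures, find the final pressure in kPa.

Reversible adiabatic, γ = 1.40: T₂ = T₁·(P₂/P₁)^((γ−1)/γ) = 499.5 K; V₂ = V₁·(P₁/P₂)^(1/γ) = 0.004150 m³.
Isochoric, so P/T is constant: V₃ = V₂; P₃ = P₂·(T₃/T₂) = 2627 kPa.

P₃ ≈ 2.63e+03 kPa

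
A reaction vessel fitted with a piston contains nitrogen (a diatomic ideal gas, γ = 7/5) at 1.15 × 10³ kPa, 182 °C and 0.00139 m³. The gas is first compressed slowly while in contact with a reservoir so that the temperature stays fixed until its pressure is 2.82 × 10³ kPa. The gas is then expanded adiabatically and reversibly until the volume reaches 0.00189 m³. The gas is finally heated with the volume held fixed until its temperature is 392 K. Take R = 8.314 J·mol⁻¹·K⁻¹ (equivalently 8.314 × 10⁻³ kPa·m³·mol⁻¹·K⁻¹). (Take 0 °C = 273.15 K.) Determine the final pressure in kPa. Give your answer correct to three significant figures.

P₄ ≈ 728 kPa

Convert: T₁ = 455.1 K.
T constant ⇒ Boyle's law P V = const: T₂ = T₁; V₂ = V₁·(P₁/P₂) = 0.0005668 m³.
Reversible adiabatic, γ = 7/5: T₃ = T₂·(V₂/V₃)^(γ−1) = 281.2 K; P₃ = P₂·(V₂/V₃)^γ = 522.5 kPa.
V constant ⇒ P ∝ T: V₄ = V₃; P₄ = P₃·(T₄/T₃) = 728.4 kPa.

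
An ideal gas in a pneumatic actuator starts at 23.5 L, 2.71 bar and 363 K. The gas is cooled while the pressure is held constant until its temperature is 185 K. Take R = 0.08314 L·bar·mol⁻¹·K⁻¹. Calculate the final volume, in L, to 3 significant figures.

V₂ ≈ 12.0 L

P constant ⇒ V ∝ T: P₂ = P₁; V₂ = V₁·(T₂/T₁) = 11.98 L.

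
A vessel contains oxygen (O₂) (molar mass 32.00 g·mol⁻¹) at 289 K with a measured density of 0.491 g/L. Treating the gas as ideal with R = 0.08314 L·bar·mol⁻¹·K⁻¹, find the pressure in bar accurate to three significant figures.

ρ = PM/(RT) ⇒ P = ρRT/M = (0.491 × 0.08314 × 289.0) / 32.00

P ≈ 0.369 bar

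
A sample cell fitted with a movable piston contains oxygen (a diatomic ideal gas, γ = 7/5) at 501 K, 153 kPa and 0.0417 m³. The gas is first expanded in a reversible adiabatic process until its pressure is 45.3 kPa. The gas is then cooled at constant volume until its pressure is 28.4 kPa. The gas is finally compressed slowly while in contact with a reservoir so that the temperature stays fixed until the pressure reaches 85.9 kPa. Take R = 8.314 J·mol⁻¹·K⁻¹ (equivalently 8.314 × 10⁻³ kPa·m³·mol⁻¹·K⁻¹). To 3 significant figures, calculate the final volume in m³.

V₄ ≈ 0.0329 m³

Adiabatic (γ = 7/5), T V^(γ−1) and P V^γ constant: T₂ = T₁·(P₂/P₁)^((γ−1)/γ) = 353.8 K; V₂ = V₁·(P₁/P₂)^(1/γ) = 0.09947 m³.
Isochoric, so P/T is constant: V₃ = V₂; T₃ = T₂·(P₃/P₂) = 221.8 K.
T constant ⇒ Boyle's law P V = const: T₄ = T₃; V₄ = V₃·(P₃/P₄) = 0.03289 m³.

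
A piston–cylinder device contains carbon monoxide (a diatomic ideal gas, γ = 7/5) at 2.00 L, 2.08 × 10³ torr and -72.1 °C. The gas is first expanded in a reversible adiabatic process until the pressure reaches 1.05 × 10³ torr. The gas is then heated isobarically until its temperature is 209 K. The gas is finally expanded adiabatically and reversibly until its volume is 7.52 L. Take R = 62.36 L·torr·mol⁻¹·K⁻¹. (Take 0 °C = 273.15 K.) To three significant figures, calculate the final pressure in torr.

P₄ ≈ 452 torr

Convert: T₁ = 201.0 K.
Adiabatic (γ = 7/5), T V^(γ−1) and P V^γ constant: T₂ = T₁·(P₂/P₁)^((γ−1)/γ) = 165.4 K; V₂ = V₁·(P₁/P₂)^(1/γ) = 3.259 L.
Isobaric, so V/T is constant: P₃ = P₂; V₃ = V₂·(T₃/T₂) = 4.119 L.
Adiabatic (γ = 7/5), T V^(γ−1) and P V^γ constant: T₄ = T₃·(V₃/V₄)^(γ−1) = 164.3 K; P₄ = P₃·(V₃/V₄)^γ = 452.0 torr.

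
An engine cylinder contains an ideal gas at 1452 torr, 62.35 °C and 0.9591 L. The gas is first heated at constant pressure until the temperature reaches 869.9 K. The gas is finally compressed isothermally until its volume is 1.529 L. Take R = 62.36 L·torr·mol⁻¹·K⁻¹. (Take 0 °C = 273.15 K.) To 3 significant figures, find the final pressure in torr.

P₃ ≈ 2.36e+03 torr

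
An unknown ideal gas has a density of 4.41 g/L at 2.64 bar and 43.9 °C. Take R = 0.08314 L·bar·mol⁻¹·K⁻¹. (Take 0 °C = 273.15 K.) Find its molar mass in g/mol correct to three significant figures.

ρ = PM/(RT) ⇒ M = ρRT/P = (4.41 × 0.08314 × 317.0) / 2.64

M ≈ 44.0 g/mol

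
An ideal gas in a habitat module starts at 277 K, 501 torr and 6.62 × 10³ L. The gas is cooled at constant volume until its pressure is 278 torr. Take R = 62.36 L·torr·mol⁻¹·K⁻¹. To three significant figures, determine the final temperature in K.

T₂ ≈ 154 K

V constant ⇒ P ∝ T: V₂ = V₁; T₂ = T₁·(P₂/P₁) = 153.7 K.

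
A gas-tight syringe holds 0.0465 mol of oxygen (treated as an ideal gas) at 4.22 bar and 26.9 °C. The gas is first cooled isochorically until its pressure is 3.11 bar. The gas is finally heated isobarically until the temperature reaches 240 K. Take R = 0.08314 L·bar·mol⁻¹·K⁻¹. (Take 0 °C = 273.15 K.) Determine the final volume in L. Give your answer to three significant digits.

Convert: T₁ = 300.0 K.
From PV = nRT: V₁ = nRT₁/P₁ = 0.2749 L.
Isochoric, so P/T is constant: V₂ = V₁; T₂ = T₁·(P₂/P₁) = 221.1 K.
Isobaric, so V/T is constant: P₃ = P₂; V₃ = V₂·(T₃/T₂) = 0.2983 L.

V₃ ≈ 0.298 L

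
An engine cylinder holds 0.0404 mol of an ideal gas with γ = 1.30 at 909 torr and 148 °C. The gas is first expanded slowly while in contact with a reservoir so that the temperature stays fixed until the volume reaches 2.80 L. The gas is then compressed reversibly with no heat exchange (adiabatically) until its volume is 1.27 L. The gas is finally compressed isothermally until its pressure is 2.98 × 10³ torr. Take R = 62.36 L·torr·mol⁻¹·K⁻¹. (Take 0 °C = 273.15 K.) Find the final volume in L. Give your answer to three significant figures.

V₄ ≈ 0.451 L

Convert: T₁ = 421.1 K.
From PV = nRT: V₁ = nRT₁/P₁ = 1.167 L.
T constant ⇒ Boyle's law P V = const: T₂ = T₁; P₂ = P₁·(V₁/V₂) = 378.9 torr.
Adiabatic (γ = 1.30), T V^(γ−1) and P V^γ constant: T₃ = T₂·(V₂/V₃)^(γ−1) = 533.9 K; P₃ = P₂·(V₂/V₃)^γ = 1059 torr.
T constant ⇒ Boyle's law P V = const: T₄ = T₃; V₄ = V₃·(P₃/P₄) = 0.4514 L.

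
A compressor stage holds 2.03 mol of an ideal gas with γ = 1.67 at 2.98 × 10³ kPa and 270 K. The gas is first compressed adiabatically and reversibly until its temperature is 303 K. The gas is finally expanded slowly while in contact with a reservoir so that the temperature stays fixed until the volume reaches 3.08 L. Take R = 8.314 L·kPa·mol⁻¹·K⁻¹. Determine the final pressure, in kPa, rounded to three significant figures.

From PV = nRT: V₁ = nRT₁/P₁ = 1.529 L.
Reversible adiabatic, γ = 1.67: P₂ = P₁·(T₂/T₁)^(γ/(γ−1)) = 3972 kPa; V₂ = V₁·(T₁/T₂)^(1/(γ−1)) = 1.287 L.
T constant ⇒ Boyle's law P V = const: T₃ = T₂; P₃ = P₂·(V₂/V₃) = 1660 kPa.

P₃ ≈ 1.66e+03 kPa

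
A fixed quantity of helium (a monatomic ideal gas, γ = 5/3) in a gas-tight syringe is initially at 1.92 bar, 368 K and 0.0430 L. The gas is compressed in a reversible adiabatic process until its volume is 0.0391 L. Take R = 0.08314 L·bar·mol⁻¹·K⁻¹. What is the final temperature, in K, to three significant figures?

T₂ ≈ 392 K

Adiabatic (γ = 5/3), T V^(γ−1) and P V^γ constant: T₂ = T₁·(V₁/V₂)^(γ−1) = 392.1 K; P₂ = P₁·(V₁/V₂)^γ = 2.250 bar.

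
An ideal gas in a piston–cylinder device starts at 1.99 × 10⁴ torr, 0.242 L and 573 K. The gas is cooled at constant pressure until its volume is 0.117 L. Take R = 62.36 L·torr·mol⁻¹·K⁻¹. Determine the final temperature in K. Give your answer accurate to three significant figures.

T₂ ≈ 277 K

Isobaric, so V/T is constant: P₂ = P₁; T₂ = T₁·(V₂/V₁) = 277.0 K.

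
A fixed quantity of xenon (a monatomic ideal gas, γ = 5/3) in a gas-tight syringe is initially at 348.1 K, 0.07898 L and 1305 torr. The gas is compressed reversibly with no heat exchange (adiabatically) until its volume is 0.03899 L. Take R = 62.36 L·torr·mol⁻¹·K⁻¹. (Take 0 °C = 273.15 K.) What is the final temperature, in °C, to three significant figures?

T₂ ≈ 284 °C

Reversible adiabatic, γ = 5/3: T₂ = T₁·(V₁/V₂)^(γ−1) = 557.3 K; P₂ = P₁·(V₁/V₂)^γ = 4232 torr.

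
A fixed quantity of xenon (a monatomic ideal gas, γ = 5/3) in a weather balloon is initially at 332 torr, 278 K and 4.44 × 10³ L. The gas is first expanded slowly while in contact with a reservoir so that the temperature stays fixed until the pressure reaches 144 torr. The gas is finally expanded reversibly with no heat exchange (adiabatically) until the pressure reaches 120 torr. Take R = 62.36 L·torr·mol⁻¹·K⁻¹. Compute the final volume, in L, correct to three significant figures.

V₃ ≈ 1.14e+04 L

Isothermal, so P V is constant: T₂ = T₁; V₂ = V₁·(P₁/P₂) = 1.024e+04 L.
Adiabatic (γ = 5/3), T V^(γ−1) and P V^γ constant: T₃ = T₂·(P₃/P₂)^((γ−1)/γ) = 258.4 K; V₃ = V₂·(P₂/P₃)^(1/γ) = 1.142e+04 L.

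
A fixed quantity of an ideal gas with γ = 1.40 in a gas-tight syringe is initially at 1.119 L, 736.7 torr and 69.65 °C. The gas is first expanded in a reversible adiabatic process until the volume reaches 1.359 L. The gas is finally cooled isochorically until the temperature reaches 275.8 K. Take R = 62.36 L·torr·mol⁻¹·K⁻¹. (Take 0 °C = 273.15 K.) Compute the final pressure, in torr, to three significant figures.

P₃ ≈ 488 torr

Convert: T₁ = 342.8 K.
Reversible adiabatic, γ = 1.40: T₂ = T₁·(V₁/V₂)^(γ−1) = 317.2 K; P₂ = P₁·(V₁/V₂)^γ = 561.2 torr.
V constant ⇒ P ∝ T: V₃ = V₂; P₃ = P₂·(T₃/T₂) = 488.0 torr.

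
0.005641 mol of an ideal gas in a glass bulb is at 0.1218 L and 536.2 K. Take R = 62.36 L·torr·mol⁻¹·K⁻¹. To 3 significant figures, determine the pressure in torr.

PV = nRT ⇒ P = nRT/V = (0.005641 × 62.36 × 536.2) / 0.1218

P ≈ 1.55e+03 torr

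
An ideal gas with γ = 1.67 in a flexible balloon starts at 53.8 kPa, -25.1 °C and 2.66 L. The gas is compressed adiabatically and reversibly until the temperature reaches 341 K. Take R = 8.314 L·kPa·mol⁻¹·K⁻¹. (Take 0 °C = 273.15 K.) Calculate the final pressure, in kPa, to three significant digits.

P₂ ≈ 119 kPa

Convert: T₁ = 248.0 K.
Adiabatic (γ = 1.67), T V^(γ−1) and P V^γ constant: P₂ = P₁·(T₂/T₁)^(γ/(γ−1)) = 118.9 kPa; V₂ = V₁·(T₁/T₂)^(1/(γ−1)) = 1.654 L.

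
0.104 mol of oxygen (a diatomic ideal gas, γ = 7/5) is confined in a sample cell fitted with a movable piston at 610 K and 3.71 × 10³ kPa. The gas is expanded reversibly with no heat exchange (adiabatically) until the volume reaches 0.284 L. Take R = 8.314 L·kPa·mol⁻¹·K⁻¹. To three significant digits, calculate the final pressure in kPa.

From PV = nRT: V₁ = nRT₁/P₁ = 0.1422 L.
Adiabatic (γ = 7/5), T V^(γ−1) and P V^γ constant: T₂ = T₁·(V₁/V₂)^(γ−1) = 462.5 K; P₂ = P₁·(V₁/V₂)^γ = 1408 kPa.

P₂ ≈ 1.41e+03 kPa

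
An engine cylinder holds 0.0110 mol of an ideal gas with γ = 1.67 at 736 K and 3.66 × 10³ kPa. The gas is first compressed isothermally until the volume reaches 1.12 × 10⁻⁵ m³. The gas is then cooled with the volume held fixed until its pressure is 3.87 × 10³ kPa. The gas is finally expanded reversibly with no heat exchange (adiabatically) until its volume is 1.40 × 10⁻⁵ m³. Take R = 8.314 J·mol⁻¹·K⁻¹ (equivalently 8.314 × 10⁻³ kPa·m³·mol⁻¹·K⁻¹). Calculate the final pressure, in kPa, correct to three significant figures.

P₄ ≈ 2.67e+03 kPa

From PV = nRT: V₁ = nRT₁/P₁ = 1.839e-05 m³.
T constant ⇒ Boyle's law P V = const: T₂ = T₁; P₂ = P₁·(V₁/V₂) = 6010 kPa.
V constant ⇒ P ∝ T: V₃ = V₂; T₃ = T₂·(P₃/P₂) = 473.9 K.
Adiabatic (γ = 1.67), T V^(γ−1) and P V^γ constant: T₄ = T₃·(V₃/V₄)^(γ−1) = 408.1 K; P₄ = P₃·(V₃/V₄)^γ = 2666 kPa.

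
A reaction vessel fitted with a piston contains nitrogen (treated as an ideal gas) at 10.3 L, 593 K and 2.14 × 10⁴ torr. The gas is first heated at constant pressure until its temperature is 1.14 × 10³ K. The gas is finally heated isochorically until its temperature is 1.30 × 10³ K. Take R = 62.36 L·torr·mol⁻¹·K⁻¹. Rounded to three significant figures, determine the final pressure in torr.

Isobaric, so V/T is constant: P₂ = P₁; V₂ = V₁·(T₂/T₁) = 19.80 L.
V constant ⇒ P ∝ T: V₃ = V₂; P₃ = P₂·(T₃/T₂) = 2.440e+04 torr.

P₃ ≈ 2.44e+04 torr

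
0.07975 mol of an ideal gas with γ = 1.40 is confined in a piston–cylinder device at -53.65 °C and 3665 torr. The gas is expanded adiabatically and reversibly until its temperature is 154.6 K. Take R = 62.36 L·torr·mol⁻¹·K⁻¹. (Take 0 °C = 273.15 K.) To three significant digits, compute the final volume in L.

Convert: T₁ = 219.5 K.
From PV = nRT: V₁ = nRT₁/P₁ = 0.2978 L.
Reversible adiabatic, γ = 1.40: P₂ = P₁·(T₂/T₁)^(γ/(γ−1)) = 1075 torr; V₂ = V₁·(T₁/T₂)^(1/(γ−1)) = 0.7154 L.

V₂ ≈ 0.715 L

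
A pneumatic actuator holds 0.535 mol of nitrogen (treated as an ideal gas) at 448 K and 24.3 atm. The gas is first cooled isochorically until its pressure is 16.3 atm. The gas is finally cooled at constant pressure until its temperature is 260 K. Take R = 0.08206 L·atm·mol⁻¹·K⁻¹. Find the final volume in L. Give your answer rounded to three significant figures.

From PV = nRT: V₁ = nRT₁/P₁ = 0.8094 L.
Isochoric, so P/T is constant: V₂ = V₁; T₂ = T₁·(P₂/P₁) = 300.5 K.
Isobaric, so V/T is constant: P₃ = P₂; V₃ = V₂·(T₃/T₂) = 0.7003 L.

V₃ ≈ 0.700 L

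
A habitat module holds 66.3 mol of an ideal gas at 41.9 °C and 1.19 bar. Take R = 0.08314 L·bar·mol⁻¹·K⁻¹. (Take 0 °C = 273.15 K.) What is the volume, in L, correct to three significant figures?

Convert: T = 315.05 K.
PV = nRT ⇒ V = nRT/P = (66.3 × 0.08314 × 315.05) / 1.19

V ≈ 1.46e+03 L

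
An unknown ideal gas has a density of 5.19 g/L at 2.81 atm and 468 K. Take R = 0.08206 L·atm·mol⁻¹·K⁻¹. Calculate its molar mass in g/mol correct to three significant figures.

M ≈ 70.9 g/mol

ρ = PM/(RT) ⇒ M = ρRT/P = (5.19 × 0.08206 × 468.0) / 2.81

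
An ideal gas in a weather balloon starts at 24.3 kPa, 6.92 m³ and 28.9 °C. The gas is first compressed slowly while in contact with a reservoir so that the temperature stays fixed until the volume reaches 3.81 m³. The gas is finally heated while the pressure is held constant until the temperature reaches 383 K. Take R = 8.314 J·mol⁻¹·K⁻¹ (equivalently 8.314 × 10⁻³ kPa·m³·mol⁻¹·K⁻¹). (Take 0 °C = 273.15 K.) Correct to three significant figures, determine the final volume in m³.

V₃ ≈ 4.83 m³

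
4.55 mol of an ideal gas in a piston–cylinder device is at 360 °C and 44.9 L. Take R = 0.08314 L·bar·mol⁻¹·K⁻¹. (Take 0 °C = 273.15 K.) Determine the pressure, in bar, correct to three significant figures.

P ≈ 5.33 bar

Convert: T = 633.15 K.
PV = nRT ⇒ P = nRT/V = (4.55 × 0.08314 × 633.15) / 44.9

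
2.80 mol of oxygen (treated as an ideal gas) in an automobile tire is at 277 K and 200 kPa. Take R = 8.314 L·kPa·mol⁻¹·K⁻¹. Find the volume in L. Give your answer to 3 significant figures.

V ≈ 32.2 L

PV = nRT ⇒ V = nRT/P = (2.80 × 8.314 × 277) / 200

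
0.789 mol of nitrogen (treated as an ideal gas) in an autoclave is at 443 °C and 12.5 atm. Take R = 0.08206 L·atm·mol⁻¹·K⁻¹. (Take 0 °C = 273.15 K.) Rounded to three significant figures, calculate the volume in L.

Convert: T = 716.15 K.
PV = nRT ⇒ V = nRT/P = (0.789 × 0.08206 × 716.15) / 12.5

V ≈ 3.71 L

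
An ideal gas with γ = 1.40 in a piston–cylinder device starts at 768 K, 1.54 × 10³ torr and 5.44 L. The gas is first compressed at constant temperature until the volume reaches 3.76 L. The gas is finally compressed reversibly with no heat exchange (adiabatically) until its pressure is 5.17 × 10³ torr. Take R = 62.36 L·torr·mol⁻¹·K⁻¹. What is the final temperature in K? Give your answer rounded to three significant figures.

T constant ⇒ Boyle's law P V = const: T₂ = T₁; P₂ = P₁·(V₁/V₂) = 2228 torr.
Adiabatic (γ = 1.40), T V^(γ−1) and P V^γ constant: T₃ = T₂·(P₃/P₂)^((γ−1)/γ) = 976.8 K; V₃ = V₂·(P₂/P₃)^(1/γ) = 2.061 L.

T₃ ≈ 977 K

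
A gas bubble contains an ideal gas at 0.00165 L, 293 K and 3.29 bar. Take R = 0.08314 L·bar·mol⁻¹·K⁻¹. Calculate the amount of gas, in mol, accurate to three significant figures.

n ≈ 0.000223 mol

PV = nRT ⇒ n = PV/(RT) = (3.29 × 0.00165) / (0.08314 × 293)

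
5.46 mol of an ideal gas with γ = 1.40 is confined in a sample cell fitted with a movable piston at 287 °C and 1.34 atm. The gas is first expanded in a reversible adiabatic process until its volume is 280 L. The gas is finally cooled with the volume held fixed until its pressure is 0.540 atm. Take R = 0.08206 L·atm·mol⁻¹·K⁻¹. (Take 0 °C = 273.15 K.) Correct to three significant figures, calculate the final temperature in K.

T₃ ≈ 337 K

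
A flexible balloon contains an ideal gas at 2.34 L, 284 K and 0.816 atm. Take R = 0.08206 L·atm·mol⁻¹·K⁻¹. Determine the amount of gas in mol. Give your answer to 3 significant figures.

PV = nRT ⇒ n = PV/(RT) = (0.816 × 2.34) / (0.08206 × 284)

n ≈ 0.0819 mol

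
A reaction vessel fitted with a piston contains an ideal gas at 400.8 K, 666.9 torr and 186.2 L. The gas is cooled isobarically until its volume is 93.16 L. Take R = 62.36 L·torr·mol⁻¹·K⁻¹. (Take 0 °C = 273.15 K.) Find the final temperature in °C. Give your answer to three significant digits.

T₂ ≈ -72.6 °C

P constant ⇒ V ∝ T: P₂ = P₁; T₂ = T₁·(V₂/V₁) = 200.5 K.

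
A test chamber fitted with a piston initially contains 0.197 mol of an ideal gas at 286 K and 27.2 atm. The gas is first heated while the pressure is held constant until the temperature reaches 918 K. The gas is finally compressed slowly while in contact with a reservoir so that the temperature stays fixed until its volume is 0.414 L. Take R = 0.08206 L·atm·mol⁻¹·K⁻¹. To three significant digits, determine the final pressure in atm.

P₃ ≈ 35.8 atm

From PV = nRT: V₁ = nRT₁/P₁ = 0.1700 L.
P constant ⇒ V ∝ T: P₂ = P₁; V₂ = V₁·(T₂/T₁) = 0.5456 L.
T constant ⇒ Boyle's law P V = const: T₃ = T₂; P₃ = P₂·(V₂/V₃) = 35.85 atm.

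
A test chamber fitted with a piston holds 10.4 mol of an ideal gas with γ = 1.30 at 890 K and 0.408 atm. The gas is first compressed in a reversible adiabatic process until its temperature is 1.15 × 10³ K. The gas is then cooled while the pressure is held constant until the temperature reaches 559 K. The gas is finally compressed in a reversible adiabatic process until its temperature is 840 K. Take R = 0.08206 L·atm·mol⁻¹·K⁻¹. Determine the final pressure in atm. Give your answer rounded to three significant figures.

P₄ ≈ 7.23 atm

From PV = nRT: V₁ = nRT₁/P₁ = 1862 L.
Reversible adiabatic, γ = 1.30: P₂ = P₁·(T₂/T₁)^(γ/(γ−1)) = 1.239 atm; V₂ = V₁·(T₁/T₂)^(1/(γ−1)) = 792.3 L.
Isobaric, so V/T is constant: P₃ = P₂; V₃ = V₂·(T₃/T₂) = 385.1 L.
Adiabatic (γ = 1.30), T V^(γ−1) and P V^γ constant: P₄ = P₃·(T₄/T₃)^(γ/(γ−1)) = 7.235 atm; V₄ = V₃·(T₃/T₄)^(1/(γ−1)) = 99.09 L.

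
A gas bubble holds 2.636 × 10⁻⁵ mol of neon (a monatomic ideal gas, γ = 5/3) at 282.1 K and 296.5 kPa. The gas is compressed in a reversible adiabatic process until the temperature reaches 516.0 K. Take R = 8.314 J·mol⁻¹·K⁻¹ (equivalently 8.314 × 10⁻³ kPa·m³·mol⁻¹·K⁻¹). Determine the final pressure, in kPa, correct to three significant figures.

P₂ ≈ 1.34e+03 kPa

From PV = nRT: V₁ = nRT₁/P₁ = 2.085e-07 m³.
Adiabatic (γ = 5/3), T V^(γ−1) and P V^γ constant: P₂ = P₁·(T₂/T₁)^(γ/(γ−1)) = 1342 kPa; V₂ = V₁·(T₁/T₂)^(1/(γ−1)) = 8.429e-08 m³.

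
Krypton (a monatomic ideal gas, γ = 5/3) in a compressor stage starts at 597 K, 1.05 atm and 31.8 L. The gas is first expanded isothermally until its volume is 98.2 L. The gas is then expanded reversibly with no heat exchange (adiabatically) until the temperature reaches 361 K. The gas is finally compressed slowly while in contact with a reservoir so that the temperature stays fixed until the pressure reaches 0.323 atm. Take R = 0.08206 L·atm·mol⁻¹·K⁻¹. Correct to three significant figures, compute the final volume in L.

V₄ ≈ 62.5 L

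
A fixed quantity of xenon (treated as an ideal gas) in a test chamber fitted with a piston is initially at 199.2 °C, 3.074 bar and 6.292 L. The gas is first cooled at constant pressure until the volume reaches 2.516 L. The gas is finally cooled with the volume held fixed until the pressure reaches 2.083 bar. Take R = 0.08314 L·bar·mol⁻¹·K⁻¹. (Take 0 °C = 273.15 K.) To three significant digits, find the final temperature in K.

T₃ ≈ 128 K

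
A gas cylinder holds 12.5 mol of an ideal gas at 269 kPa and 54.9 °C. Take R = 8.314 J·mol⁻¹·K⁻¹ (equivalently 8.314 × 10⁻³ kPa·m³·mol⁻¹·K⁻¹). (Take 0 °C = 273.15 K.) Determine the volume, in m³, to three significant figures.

Convert: T = 328.05 K.
PV = nRT ⇒ V = nRT/P = (12.5 × 8.314 × 10⁻³ × 328.05) / 269

V ≈ 0.127 m³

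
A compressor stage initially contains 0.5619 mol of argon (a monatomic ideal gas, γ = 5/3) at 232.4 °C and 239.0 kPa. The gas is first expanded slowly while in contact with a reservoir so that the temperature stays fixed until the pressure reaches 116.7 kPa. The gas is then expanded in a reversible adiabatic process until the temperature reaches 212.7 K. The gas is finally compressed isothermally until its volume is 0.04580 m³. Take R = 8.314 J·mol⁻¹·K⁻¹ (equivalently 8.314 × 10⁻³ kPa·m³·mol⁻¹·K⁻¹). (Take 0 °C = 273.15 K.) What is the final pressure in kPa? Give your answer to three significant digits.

Convert: T₁ = 505.5 K.
From PV = nRT: V₁ = nRT₁/P₁ = 0.009882 m³.
T constant ⇒ Boyle's law P V = const: T₂ = T₁; V₂ = V₁·(P₁/P₂) = 0.02024 m³.
Adiabatic (γ = 5/3), T V^(γ−1) and P V^γ constant: P₃ = P₂·(T₃/T₂)^(γ/(γ−1)) = 13.40 kPa; V₃ = V₂·(T₂/T₃)^(1/(γ−1)) = 0.07416 m³.
T constant ⇒ Boyle's law P V = const: T₄ = T₃; P₄ = P₃·(V₃/V₄) = 21.70 kPa.

P₄ ≈ 21.7 kPa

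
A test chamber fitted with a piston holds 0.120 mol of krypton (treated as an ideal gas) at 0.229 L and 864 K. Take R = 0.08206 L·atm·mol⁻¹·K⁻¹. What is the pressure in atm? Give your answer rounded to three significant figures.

P ≈ 37.2 atm

PV = nRT ⇒ P = nRT/V = (0.120 × 0.08206 × 864) / 0.229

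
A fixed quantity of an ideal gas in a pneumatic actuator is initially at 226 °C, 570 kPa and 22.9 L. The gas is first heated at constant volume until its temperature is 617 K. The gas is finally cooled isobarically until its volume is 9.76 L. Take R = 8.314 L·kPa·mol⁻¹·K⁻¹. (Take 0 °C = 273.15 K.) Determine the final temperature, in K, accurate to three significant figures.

T₃ ≈ 263 K

Convert: T₁ = 499.1 K.
Isochoric, so P/T is constant: V₂ = V₁; P₂ = P₁·(T₂/T₁) = 704.6 kPa.
P constant ⇒ V ∝ T: P₃ = P₂; T₃ = T₂·(V₃/V₂) = 263.0 K.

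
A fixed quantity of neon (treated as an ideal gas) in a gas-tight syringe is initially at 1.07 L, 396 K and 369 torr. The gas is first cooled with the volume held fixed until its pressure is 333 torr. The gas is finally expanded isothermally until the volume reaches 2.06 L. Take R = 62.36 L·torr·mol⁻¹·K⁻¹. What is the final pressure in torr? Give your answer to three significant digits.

P₃ ≈ 173 torr

Isochoric, so P/T is constant: V₂ = V₁; T₂ = T₁·(P₂/P₁) = 357.4 K.
Isothermal, so P V is constant: T₃ = T₂; P₃ = P₂·(V₂/V₃) = 173.0 torr.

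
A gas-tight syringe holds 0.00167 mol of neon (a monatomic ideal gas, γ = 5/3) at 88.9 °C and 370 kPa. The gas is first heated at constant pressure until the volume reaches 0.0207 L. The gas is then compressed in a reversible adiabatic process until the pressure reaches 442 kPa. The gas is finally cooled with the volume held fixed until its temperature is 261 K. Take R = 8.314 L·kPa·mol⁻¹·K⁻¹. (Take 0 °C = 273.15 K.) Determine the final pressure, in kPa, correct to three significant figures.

Convert: T₁ = 362.0 K.
From PV = nRT: V₁ = nRT₁/P₁ = 0.01359 L.
Isobaric, so V/T is constant: P₂ = P₁; T₂ = T₁·(V₂/V₁) = 551.6 K.
Adiabatic (γ = 5/3), T V^(γ−1) and P V^γ constant: T₃ = T₂·(P₃/P₂)^((γ−1)/γ) = 592.3 K; V₃ = V₂·(P₂/P₃)^(1/γ) = 0.01861 L.
V constant ⇒ P ∝ T: V₄ = V₃; P₄ = P₃·(T₄/T₃) = 194.8 kPa.

P₄ ≈ 195 kPa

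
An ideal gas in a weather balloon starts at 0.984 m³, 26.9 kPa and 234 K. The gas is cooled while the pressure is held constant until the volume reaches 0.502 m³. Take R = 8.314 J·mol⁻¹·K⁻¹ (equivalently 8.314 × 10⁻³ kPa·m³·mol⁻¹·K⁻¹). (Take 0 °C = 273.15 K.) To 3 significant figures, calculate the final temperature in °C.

P constant ⇒ V ∝ T: P₂ = P₁; T₂ = T₁·(V₂/V₁) = 119.4 K.

T₂ ≈ -154 °C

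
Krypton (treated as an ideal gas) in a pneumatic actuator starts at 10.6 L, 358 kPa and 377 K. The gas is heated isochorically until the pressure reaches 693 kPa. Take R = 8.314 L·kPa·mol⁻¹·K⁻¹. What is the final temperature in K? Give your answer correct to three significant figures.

T₂ ≈ 730 K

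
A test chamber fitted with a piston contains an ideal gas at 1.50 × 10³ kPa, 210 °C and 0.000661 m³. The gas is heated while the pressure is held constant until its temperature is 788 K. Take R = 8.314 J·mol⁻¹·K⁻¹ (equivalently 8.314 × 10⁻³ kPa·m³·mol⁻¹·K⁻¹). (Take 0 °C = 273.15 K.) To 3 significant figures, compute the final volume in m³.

V₂ ≈ 0.00108 m³

Convert: T₁ = 483.1 K.
Isobaric, so V/T is constant: P₂ = P₁; V₂ = V₁·(T₂/T₁) = 0.001078 m³.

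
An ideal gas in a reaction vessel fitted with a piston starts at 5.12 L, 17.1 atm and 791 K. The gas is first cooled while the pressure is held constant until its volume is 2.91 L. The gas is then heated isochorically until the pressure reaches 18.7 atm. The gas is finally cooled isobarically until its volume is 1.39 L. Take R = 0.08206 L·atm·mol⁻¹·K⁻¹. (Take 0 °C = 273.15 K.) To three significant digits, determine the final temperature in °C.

T₄ ≈ -38.3 °C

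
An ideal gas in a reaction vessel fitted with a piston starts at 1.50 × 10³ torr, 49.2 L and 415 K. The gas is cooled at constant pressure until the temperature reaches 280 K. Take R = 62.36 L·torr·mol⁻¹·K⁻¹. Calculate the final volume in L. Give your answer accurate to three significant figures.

V₂ ≈ 33.2 L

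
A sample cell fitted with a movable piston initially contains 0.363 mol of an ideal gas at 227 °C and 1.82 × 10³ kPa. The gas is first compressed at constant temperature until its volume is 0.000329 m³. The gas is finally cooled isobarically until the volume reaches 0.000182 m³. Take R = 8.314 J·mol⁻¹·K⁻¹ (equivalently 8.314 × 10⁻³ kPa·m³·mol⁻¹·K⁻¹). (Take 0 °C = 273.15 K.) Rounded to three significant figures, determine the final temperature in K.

Convert: T₁ = 500.1 K.
From PV = nRT: V₁ = nRT₁/P₁ = 0.0008294 m³.
Isothermal, so P V is constant: T₂ = T₁; P₂ = P₁·(V₁/V₂) = 4588 kPa.
P constant ⇒ V ∝ T: P₃ = P₂; T₃ = T₂·(V₃/V₂) = 276.7 K.

T₃ ≈ 277 K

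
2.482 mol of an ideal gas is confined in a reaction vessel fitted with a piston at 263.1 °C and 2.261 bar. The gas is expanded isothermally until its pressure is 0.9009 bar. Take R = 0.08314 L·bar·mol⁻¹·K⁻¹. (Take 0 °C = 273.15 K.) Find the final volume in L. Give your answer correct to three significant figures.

Convert: T₁ = 536.2 K.
From PV = nRT: V₁ = nRT₁/P₁ = 48.94 L.
Isothermal, so P V is constant: T₂ = T₁; V₂ = V₁·(P₁/P₂) = 122.8 L.

V₂ ≈ 123 L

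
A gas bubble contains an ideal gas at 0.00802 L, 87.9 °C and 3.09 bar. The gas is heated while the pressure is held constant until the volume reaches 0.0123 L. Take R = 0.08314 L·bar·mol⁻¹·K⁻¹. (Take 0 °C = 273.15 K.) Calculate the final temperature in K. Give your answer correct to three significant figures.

Convert: T₁ = 361.0 K.
P constant ⇒ V ∝ T: P₂ = P₁; T₂ = T₁·(V₂/V₁) = 553.7 K.

T₂ ≈ 554 K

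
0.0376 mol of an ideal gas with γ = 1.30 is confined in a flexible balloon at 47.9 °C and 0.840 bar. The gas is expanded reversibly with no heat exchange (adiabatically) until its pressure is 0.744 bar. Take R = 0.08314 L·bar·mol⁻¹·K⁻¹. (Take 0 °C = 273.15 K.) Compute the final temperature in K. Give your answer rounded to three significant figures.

Convert: T₁ = 321.0 K.
From PV = nRT: V₁ = nRT₁/P₁ = 1.195 L.
Adiabatic (γ = 1.30), T V^(γ−1) and P V^γ constant: T₂ = T₁·(P₂/P₁)^((γ−1)/γ) = 312.2 K; V₂ = V₁·(P₁/P₂)^(1/γ) = 1.312 L.

T₂ ≈ 312 K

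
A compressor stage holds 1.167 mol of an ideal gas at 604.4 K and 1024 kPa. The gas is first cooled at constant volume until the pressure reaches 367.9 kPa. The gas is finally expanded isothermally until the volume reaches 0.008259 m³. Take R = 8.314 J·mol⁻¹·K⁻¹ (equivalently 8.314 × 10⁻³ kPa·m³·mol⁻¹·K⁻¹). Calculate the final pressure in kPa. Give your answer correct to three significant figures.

P₃ ≈ 255 kPa

From PV = nRT: V₁ = nRT₁/P₁ = 0.005727 m³.
V constant ⇒ P ∝ T: V₂ = V₁; T₂ = T₁·(P₂/P₁) = 217.1 K.
Isothermal, so P V is constant: T₃ = T₂; P₃ = P₂·(V₂/V₃) = 255.1 kPa.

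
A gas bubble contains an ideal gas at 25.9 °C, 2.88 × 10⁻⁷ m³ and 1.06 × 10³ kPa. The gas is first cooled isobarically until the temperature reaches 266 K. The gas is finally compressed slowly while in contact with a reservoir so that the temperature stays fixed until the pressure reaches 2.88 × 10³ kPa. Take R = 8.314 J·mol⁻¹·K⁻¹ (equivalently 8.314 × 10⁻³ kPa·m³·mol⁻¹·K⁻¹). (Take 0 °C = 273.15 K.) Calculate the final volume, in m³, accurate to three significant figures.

V₃ ≈ 9.43e-08 m³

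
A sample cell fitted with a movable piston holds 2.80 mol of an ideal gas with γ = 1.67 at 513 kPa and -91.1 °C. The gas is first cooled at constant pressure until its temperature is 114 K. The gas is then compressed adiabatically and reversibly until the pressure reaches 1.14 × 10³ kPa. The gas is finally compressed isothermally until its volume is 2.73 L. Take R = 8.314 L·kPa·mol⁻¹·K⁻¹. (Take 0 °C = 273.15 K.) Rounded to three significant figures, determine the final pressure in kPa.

P₄ ≈ 1.34e+03 kPa

Convert: T₁ = 182.0 K.
From PV = nRT: V₁ = nRT₁/P₁ = 8.261 L.
Isobaric, so V/T is constant: P₂ = P₁; V₂ = V₁·(T₂/T₁) = 5.173 L.
Reversible adiabatic, γ = 1.67: T₃ = T₂·(P₃/P₂)^((γ−1)/γ) = 157.0 K; V₃ = V₂·(P₂/P₃)^(1/γ) = 3.207 L.
Isothermal, so P V is constant: T₄ = T₃; P₄ = P₃·(V₃/V₄) = 1339 kPa.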